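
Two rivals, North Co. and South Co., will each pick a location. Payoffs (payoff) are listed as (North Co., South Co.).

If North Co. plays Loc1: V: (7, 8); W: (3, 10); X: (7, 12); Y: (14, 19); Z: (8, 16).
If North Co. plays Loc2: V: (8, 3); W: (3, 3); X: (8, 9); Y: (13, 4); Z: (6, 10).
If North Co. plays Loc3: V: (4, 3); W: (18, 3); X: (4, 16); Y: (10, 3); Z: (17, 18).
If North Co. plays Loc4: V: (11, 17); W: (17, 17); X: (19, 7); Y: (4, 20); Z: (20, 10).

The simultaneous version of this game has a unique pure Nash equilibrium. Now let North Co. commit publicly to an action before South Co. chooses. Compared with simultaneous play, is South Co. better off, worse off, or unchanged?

worse off

South Co. best-responds to each possible North Co. move:
- Loc1: South Co. compares 8, 10, 12, 19, 16 and picks Y; North Co. would get 14.
- Loc2: South Co. compares 3, 3, 9, 4, 10 and picks Z; North Co. would get 6.
- Loc3: South Co. compares 3, 3, 16, 3, 18 and picks Z; North Co. would get 17.
- Loc4: South Co. compares 17, 17, 7, 20, 10 and picks Y; North Co. would get 4.
Maximizing over 14, 6, 17, 4, North Co. chooses Loc3. Subgame-perfect outcome: (Loc3, Z) with payoffs (17, 18).
For the simultaneous game, intersect best replies.
North Co.'s best replies: V→Loc4; W→Loc3; X→Loc4; Y→Loc1; Z→Loc4.
South Co.'s best replies: Loc1→Y; Loc2→Z; Loc3→Z; Loc4→Y.
The unique mutual best reply is (Loc1, Y), giving (14, 19).
South Co. earns 18 sequentially versus 19 at the Nash outcome: worse off.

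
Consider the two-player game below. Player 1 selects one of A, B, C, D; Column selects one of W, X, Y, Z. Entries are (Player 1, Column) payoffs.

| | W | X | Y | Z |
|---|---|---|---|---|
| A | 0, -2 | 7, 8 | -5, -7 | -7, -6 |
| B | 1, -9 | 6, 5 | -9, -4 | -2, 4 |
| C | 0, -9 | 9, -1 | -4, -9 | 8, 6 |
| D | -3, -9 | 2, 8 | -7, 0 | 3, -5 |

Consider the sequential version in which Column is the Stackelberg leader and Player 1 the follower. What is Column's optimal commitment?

Z

Solve by backward induction (Column leads).
- W: BR = B, leader payoff -9.
- X: BR = C, leader payoff -1.
- Y: BR = C, leader payoff -9.
- Z: BR = C, leader payoff 6.
Maximizing over -9, -1, -9, 6, Column chooses Z. Subgame-perfect outcome: (C, Z) with payoffs (8, 6).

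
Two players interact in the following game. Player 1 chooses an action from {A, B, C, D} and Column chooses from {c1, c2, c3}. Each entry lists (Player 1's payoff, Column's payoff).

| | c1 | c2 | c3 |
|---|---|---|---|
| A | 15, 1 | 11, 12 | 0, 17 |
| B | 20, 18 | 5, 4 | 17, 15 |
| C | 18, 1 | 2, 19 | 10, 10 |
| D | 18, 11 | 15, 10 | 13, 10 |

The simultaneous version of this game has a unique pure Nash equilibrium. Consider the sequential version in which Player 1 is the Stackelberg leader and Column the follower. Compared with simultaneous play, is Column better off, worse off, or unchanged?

Backward induction with Player 1 moving first.
- A: Column compares 1, 12, 17 and picks c3; Player 1 would get 0.
- B: Column compares 18, 4, 15 and picks c1; Player 1 would get 20.
- C: Column compares 1, 19, 10 and picks c2; Player 1 would get 2.
- D: Column compares 11, 10, 10 and picks c1; Player 1 would get 18.
Among 0, 20, 2, 18, the best is 20 at B. Subgame-perfect outcome: (B, c1) with payoffs (20, 18).
Now find the simultaneous Nash equilibrium.
Player 1's best replies: c1→B; c2→D; c3→B.
Column's best replies: A→c3; B→c1; C→c2; D→c1.
Only (B, c1) has each player best-responding; Nash payoffs (20, 18).
Column earns 18 sequentially versus 18 at the Nash outcome: unchanged.

unchanged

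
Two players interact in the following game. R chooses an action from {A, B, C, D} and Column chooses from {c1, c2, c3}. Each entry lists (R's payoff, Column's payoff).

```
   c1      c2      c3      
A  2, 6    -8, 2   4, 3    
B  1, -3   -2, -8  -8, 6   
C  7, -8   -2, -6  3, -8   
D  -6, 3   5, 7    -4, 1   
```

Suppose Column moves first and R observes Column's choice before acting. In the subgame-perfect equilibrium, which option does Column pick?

R best-responds to each possible Column move:
- c1: BR = C, leader payoff -8.
- c2: BR = D, leader payoff 7.
- c3: BR = A, leader payoff 3.
Among -8, 7, 3, the best is 7 at c2. Subgame-perfect outcome: (D, c2) with payoffs (5, 7).

c2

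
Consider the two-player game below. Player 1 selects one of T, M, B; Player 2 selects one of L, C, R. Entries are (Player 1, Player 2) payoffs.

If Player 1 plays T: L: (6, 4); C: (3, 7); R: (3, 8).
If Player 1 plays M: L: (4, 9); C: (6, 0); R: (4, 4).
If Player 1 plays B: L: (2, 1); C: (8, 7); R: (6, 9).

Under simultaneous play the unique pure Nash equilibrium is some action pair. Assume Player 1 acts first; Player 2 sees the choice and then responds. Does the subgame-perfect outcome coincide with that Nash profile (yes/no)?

yes

Work backward from Player 2's decision.
- T: Player 2 compares 4, 7, 8 and picks R; Player 1 would get 3.
- M: Player 2 compares 9, 0, 4 and picks L; Player 1 would get 4.
- B: Player 2 compares 1, 7, 9 and picks R; Player 1 would get 6.
Maximizing over 3, 4, 6, Player 1 chooses B. Subgame-perfect outcome: (B, R) with payoffs (6, 9).
Now find the simultaneous Nash equilibrium.
Player 1's best replies: L→T; C→B; R→B.
Player 2's best replies: T→R; M→L; B→R.
The unique mutual best reply is (B, R), giving (6, 9).
Sequential outcome (B, R) coincides with the Nash profile (B, R).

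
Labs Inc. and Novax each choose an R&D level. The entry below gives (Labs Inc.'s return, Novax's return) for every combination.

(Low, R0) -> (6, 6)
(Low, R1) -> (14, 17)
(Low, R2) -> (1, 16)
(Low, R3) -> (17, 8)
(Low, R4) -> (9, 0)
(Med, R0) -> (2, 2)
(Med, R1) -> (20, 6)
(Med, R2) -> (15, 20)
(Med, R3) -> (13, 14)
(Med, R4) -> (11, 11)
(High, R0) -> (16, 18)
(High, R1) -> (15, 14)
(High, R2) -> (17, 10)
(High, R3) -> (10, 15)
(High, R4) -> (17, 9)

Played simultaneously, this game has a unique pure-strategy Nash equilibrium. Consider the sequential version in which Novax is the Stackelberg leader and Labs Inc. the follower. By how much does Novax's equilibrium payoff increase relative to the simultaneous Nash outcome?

0

Work backward from Labs Inc.'s decision.
- R0 → Labs Inc. plays High (best of 6, 2, 16); Novax gets 18.
- R1 → Labs Inc. plays Med (best of 14, 20, 15); Novax gets 6.
- R2 → Labs Inc. plays High (best of 1, 15, 17); Novax gets 10.
- R3 → Labs Inc. plays Low (best of 17, 13, 10); Novax gets 8.
- R4 → Labs Inc. plays High (best of 9, 11, 17); Novax gets 9.
Maximizing over 18, 6, 10, 8, 9, Novax chooses R0. Subgame-perfect outcome: (High, R0) with payoffs (16, 18).
Now find the simultaneous Nash equilibrium.
Labs Inc.'s best replies: R0→High; R1→Med; R2→High; R3→Low; R4→High.
Novax's best replies: Low→R1; Med→R2; High→R0.
The unique mutual best reply is (High, R0), giving (16, 18).
Novax's commitment gain: 18 − 18 = 0.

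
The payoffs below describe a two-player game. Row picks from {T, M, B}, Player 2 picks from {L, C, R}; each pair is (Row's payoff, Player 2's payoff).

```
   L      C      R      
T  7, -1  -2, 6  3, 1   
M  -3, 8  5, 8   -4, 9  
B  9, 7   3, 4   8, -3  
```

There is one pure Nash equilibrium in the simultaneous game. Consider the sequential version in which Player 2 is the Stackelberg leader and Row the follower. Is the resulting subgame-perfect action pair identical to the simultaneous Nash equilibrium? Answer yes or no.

Work backward from Row's decision.
- L: Row compares 7, -3, 9 and picks B; Player 2 would get 7.
- C: Row compares -2, 5, 3 and picks M; Player 2 would get 8.
- R: Row compares 3, -4, 8 and picks B; Player 2 would get -3.
Maximizing over 7, 8, -3, Player 2 chooses C. Subgame-perfect outcome: (M, C) with payoffs (5, 8).
For the simultaneous game, intersect best replies.
Row's best replies: L→B; C→M; R→B.
Player 2's best replies: T→C; M→R; B→L.
Only (B, L) has each player best-responding; Nash payoffs (9, 7).
Sequential outcome (M, C) differs from the Nash profile (B, L).

no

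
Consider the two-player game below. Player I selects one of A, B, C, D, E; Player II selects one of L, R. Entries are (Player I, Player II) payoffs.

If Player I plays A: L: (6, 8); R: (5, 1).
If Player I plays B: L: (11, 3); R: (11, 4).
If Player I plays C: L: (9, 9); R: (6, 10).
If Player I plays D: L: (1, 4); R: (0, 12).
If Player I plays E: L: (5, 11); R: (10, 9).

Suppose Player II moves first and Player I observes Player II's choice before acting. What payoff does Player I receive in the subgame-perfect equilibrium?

11

Player I best-responds to each possible Player II move:
- L: BR = B, leader payoff 3.
- R: BR = B, leader payoff 4.
Player II's induced payoffs are 3, 4, so Player II commits to R. Subgame-perfect outcome: (B, R) with payoffs (11, 4).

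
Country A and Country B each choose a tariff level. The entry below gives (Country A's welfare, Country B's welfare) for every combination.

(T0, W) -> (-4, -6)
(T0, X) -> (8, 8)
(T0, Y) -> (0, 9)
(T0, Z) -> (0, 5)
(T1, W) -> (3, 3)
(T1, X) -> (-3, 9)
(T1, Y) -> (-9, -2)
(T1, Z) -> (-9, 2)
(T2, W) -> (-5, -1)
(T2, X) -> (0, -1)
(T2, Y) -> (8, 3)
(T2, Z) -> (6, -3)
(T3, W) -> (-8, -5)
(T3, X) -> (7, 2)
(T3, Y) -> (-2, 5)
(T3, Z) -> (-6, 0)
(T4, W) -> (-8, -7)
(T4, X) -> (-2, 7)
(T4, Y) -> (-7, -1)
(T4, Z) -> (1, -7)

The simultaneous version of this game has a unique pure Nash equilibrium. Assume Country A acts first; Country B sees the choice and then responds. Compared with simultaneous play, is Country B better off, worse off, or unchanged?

Solve by backward induction (Country A leads).
- T0: Country B compares -6, 8, 9, 5 and picks Y; Country A would get 0.
- T1: Country B compares 3, 9, -2, 2 and picks X; Country A would get -3.
- T2: Country B compares -1, -1, 3, -3 and picks Y; Country A would get 8.
- T3: Country B compares -5, 2, 5, 0 and picks Y; Country A would get -2.
- T4: Country B compares -7, 7, -1, -7 and picks X; Country A would get -2.
Country A's induced payoffs are 0, -3, 8, -2, -2, so Country A commits to T2. Subgame-perfect outcome: (T2, Y) with payoffs (8, 3).
For the simultaneous game, intersect best replies.
Country A's best replies: W→T1; X→T0; Y→T2; Z→T2.
Country B's best replies: T0→Y; T1→X; T2→Y; T3→Y; T4→X.
Only (T2, Y) has each player best-responding; Nash payoffs (8, 3).
Country B earns 3 sequentially versus 3 at the Nash outcome: unchanged.

unchanged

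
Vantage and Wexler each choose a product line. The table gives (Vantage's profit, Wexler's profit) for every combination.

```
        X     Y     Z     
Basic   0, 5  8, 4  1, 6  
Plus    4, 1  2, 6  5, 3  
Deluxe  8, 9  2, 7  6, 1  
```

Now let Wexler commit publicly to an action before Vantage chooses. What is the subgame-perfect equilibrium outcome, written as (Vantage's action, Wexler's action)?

Vantage best-responds to each possible Wexler move:
- X: Vantage compares 0, 4, 8 and picks Deluxe; Wexler would get 9.
- Y: Vantage compares 8, 2, 2 and picks Basic; Wexler would get 4.
- Z: Vantage compares 1, 5, 6 and picks Deluxe; Wexler would get 1.
Among 9, 4, 1, the best is 9 at X. Subgame-perfect outcome: (Deluxe, X) with payoffs (8, 9).

(Deluxe, X)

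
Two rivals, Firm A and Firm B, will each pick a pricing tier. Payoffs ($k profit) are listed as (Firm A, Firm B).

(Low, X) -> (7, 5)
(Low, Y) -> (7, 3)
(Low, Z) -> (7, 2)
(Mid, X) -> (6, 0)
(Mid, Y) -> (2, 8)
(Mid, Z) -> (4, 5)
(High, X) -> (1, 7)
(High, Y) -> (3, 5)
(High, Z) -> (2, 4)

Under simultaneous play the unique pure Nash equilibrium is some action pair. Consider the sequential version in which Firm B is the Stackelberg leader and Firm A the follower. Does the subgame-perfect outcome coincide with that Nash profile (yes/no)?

Backward induction with Firm B moving first.
- X: Firm A compares 7, 6, 1 and picks Low; Firm B would get 5.
- Y: Firm A compares 7, 2, 3 and picks Low; Firm B would get 3.
- Z: Firm A compares 7, 4, 2 and picks Low; Firm B would get 2.
Firm B's induced payoffs are 5, 3, 2, so Firm B commits to X. Subgame-perfect outcome: (Low, X) with payoffs (7, 5).
For the simultaneous game, intersect best replies.
Firm A's best replies: X→Low; Y→Low; Z→Low.
Firm B's best replies: Low→X; Mid→Y; High→X.
Only (Low, X) has each player best-responding; Nash payoffs (7, 5).
Sequential outcome (Low, X) coincides with the Nash profile (Low, X).

yes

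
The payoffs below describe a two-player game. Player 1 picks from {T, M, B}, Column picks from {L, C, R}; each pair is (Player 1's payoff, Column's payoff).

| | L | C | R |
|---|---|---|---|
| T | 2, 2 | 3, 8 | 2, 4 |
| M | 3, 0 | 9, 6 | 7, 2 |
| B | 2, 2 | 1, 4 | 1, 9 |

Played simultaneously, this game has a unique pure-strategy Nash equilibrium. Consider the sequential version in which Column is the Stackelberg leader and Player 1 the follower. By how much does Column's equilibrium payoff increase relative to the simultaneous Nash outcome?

0

Backward induction with Column moving first.
- L: BR = M, leader payoff 0.
- C: BR = M, leader payoff 6.
- R: BR = M, leader payoff 2.
Maximizing over 0, 6, 2, Column chooses C. Subgame-perfect outcome: (M, C) with payoffs (9, 6).
Under simultaneous play:
Player 1's best replies: L→M; C→M; R→M.
Column's best replies: T→C; M→C; B→R.
The unique mutual best reply is (M, C), giving (9, 6).
Column's commitment gain: 6 − 6 = 0.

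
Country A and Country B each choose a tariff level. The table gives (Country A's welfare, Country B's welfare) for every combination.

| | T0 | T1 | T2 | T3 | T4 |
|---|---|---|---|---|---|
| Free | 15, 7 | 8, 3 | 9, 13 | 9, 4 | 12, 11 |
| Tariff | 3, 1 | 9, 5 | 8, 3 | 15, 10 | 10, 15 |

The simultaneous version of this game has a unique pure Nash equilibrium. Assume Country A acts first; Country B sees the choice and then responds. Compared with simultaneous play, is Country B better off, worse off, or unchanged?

Backward induction with Country A moving first.
- Free: Country B compares 7, 3, 13, 4, 11 and picks T2; Country A would get 9.
- Tariff: Country B compares 1, 5, 3, 10, 15 and picks T4; Country A would get 10.
Among 9, 10, the best is 10 at Tariff. Subgame-perfect outcome: (Tariff, T4) with payoffs (10, 15).
For the simultaneous game, intersect best replies.
Country A's best replies: T0→Free; T1→Tariff; T2→Free; T3→Tariff; T4→Free.
Country B's best replies: Free→T2; Tariff→T4.
The unique mutual best reply is (Free, T2), giving (9, 13).
Country B earns 15 sequentially versus 13 at the Nash outcome: better off.

better off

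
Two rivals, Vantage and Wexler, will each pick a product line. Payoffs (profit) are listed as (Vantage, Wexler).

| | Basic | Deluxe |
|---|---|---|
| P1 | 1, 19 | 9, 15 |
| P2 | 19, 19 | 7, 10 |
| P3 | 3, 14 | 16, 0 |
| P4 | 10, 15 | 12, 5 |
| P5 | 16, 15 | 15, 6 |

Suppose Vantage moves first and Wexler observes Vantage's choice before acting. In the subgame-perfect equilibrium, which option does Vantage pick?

Work backward from Wexler's decision.
- P1 → Wexler plays Basic (best of 19, 15); Vantage gets 1.
- P2 → Wexler plays Basic (best of 19, 10); Vantage gets 19.
- P3 → Wexler plays Basic (best of 14, 0); Vantage gets 3.
- P4 → Wexler plays Basic (best of 15, 5); Vantage gets 10.
- P5 → Wexler plays Basic (best of 15, 6); Vantage gets 16.
Maximizing over 1, 19, 3, 10, 16, Vantage chooses P2. Subgame-perfect outcome: (P2, Basic) with payoffs (19, 19).

P2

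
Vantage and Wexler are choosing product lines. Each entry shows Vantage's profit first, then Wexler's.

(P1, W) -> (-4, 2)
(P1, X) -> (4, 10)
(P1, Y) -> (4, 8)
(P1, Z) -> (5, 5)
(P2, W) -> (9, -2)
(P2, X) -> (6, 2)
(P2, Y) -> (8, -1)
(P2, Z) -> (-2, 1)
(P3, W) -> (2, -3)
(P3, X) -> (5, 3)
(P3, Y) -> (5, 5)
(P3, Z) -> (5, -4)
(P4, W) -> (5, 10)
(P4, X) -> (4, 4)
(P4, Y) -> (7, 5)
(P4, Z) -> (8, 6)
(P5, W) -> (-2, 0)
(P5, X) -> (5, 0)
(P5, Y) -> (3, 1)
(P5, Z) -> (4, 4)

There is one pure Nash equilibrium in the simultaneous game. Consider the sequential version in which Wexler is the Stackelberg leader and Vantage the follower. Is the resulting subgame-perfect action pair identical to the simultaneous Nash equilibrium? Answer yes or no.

no

Work backward from Vantage's decision.
- W: Vantage compares -4, 9, 2, 5, -2 and picks P2; Wexler would get -2.
- X: Vantage compares 4, 6, 5, 4, 5 and picks P2; Wexler would get 2.
- Y: Vantage compares 4, 8, 5, 7, 3 and picks P2; Wexler would get -1.
- Z: Vantage compares 5, -2, 5, 8, 4 and picks P4; Wexler would get 6.
Among -2, 2, -1, 6, the best is 6 at Z. Subgame-perfect outcome: (P4, Z) with payoffs (8, 6).
Now find the simultaneous Nash equilibrium.
Vantage's best replies: W→P2; X→P2; Y→P2; Z→P4.
Wexler's best replies: P1→X; P2→X; P3→Y; P4→W; P5→Z.
The unique mutual best reply is (P2, X), giving (6, 2).
Sequential outcome (P4, Z) differs from the Nash profile (P2, X).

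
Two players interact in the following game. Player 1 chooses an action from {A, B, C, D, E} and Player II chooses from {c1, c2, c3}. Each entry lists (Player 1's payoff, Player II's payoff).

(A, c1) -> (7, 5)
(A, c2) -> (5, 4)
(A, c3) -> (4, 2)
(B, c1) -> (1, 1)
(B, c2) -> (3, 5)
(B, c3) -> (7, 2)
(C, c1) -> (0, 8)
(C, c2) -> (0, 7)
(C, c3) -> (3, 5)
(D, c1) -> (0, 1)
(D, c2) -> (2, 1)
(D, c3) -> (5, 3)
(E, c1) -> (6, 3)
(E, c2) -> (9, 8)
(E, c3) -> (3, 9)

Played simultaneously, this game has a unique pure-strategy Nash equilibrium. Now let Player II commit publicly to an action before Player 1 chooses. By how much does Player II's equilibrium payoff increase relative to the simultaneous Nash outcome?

Backward induction with Player II moving first.
- c1: Player 1 compares 7, 1, 0, 0, 6 and picks A; Player II would get 5.
- c2: Player 1 compares 5, 3, 0, 2, 9 and picks E; Player II would get 8.
- c3: Player 1 compares 4, 7, 3, 5, 3 and picks B; Player II would get 2.
Among 5, 8, 2, the best is 8 at c2. Subgame-perfect outcome: (E, c2) with payoffs (9, 8).
For the simultaneous game, intersect best replies.
Player 1's best replies: c1→A; c2→E; c3→B.
Player II's best replies: A→c1; B→c2; C→c1; D→c3; E→c3.
The unique mutual best reply is (A, c1), giving (7, 5).
Player II's commitment gain: 8 − 5 = 3.

3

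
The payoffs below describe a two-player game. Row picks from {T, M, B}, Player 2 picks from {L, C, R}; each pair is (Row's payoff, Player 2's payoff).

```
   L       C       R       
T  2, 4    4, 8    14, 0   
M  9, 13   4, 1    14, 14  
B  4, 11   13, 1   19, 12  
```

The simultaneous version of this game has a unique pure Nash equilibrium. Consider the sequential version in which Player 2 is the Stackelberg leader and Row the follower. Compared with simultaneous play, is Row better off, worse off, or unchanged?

worse off

Row best-responds to each possible Player 2 move:
- L: BR = M, leader payoff 13.
- C: BR = B, leader payoff 1.
- R: BR = B, leader payoff 12.
Player 2's induced payoffs are 13, 1, 12, so Player 2 commits to L. Subgame-perfect outcome: (M, L) with payoffs (9, 13).
Now find the simultaneous Nash equilibrium.
Row's best replies: L→M; C→B; R→B.
Player 2's best replies: T→C; M→R; B→R.
The unique mutual best reply is (B, R), giving (19, 12).
Row earns 9 sequentially versus 19 at the Nash outcome: worse off.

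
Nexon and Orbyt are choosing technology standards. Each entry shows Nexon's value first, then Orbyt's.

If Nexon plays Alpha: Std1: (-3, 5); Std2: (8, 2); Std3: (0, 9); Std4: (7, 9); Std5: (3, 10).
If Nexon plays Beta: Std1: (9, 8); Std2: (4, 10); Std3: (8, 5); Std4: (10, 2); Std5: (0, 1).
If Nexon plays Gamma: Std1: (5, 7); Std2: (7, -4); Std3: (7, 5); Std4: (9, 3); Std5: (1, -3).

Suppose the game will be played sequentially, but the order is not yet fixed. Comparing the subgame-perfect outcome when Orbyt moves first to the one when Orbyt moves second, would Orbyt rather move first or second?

If Nexon leads: Orbyt's best replies are Alpha→Std5, Beta→Std2, Gamma→Std1; Nexon's induced payoffs 3, 4, 5; outcome (Gamma, Std1), payoffs (5, 7).
If Orbyt leads: Nexon's best replies are Std1→Beta, Std2→Alpha, Std3→Beta, Std4→Beta, Std5→Alpha; Orbyt's induced payoffs 8, 2, 5, 2, 10; outcome (Alpha, Std5), payoffs (3, 10).
Orbyt gets 10 moving first and 7 moving second, so Orbyt prefers to move first.

first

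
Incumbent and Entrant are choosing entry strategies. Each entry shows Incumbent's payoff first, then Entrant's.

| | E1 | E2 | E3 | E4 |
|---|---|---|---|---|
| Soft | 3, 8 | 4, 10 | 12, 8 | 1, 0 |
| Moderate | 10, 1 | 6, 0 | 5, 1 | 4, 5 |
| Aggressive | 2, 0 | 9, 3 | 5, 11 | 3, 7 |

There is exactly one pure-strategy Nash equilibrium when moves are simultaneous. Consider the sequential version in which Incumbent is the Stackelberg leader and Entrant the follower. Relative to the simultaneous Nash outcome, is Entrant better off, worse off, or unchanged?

better off

Solve by backward induction (Incumbent leads).
- Soft: Entrant compares 8, 10, 8, 0 and picks E2; Incumbent would get 4.
- Moderate: Entrant compares 1, 0, 1, 5 and picks E4; Incumbent would get 4.
- Aggressive: Entrant compares 0, 3, 11, 7 and picks E3; Incumbent would get 5.
Incumbent's induced payoffs are 4, 4, 5, so Incumbent commits to Aggressive. Subgame-perfect outcome: (Aggressive, E3) with payoffs (5, 11).
Now find the simultaneous Nash equilibrium.
Incumbent's best replies: E1→Moderate; E2→Aggressive; E3→Soft; E4→Moderate.
Entrant's best replies: Soft→E2; Moderate→E4; Aggressive→E3.
Only (Moderate, E4) has each player best-responding; Nash payoffs (4, 5).
Entrant earns 11 sequentially versus 5 at the Nash outcome: better off.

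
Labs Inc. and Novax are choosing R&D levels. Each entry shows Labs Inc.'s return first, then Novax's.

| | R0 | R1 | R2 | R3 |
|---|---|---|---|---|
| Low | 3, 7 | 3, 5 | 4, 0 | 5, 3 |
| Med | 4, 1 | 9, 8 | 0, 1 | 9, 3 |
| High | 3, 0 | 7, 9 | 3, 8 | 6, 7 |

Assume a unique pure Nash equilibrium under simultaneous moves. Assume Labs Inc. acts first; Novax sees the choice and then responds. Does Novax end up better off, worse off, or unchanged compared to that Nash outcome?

unchanged

Work backward from Novax's decision.
- Low → Novax plays R0 (best of 7, 5, 0, 3); Labs Inc. gets 3.
- Med → Novax plays R1 (best of 1, 8, 1, 3); Labs Inc. gets 9.
- High → Novax plays R1 (best of 0, 9, 8, 7); Labs Inc. gets 7.
Among 3, 9, 7, the best is 9 at Med. Subgame-perfect outcome: (Med, R1) with payoffs (9, 8).
Now find the simultaneous Nash equilibrium.
Labs Inc.'s best replies: R0→Med; R1→Med; R2→Low; R3→Med.
Novax's best replies: Low→R0; Med→R1; High→R1.
Only (Med, R1) has each player best-responding; Nash payoffs (9, 8).
Novax earns 8 sequentially versus 8 at the Nash outcome: unchanged.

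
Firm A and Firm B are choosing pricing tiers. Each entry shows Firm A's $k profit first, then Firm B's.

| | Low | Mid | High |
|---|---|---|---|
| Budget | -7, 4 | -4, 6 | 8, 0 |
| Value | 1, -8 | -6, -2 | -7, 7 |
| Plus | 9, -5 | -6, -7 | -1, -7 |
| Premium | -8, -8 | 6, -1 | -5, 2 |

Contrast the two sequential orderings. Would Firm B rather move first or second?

first

If Firm A leads: Firm B's best replies are Budget→Mid, Value→High, Plus→Low, Premium→High; Firm A's induced payoffs -4, -7, 9, -5; outcome (Plus, Low), payoffs (9, -5).
If Firm B leads: Firm A's best replies are Low→Plus, Mid→Premium, High→Budget; Firm B's induced payoffs -5, -1, 0; outcome (Budget, High), payoffs (8, 0).
Firm B gets 0 moving first and -5 moving second, so Firm B prefers to move first.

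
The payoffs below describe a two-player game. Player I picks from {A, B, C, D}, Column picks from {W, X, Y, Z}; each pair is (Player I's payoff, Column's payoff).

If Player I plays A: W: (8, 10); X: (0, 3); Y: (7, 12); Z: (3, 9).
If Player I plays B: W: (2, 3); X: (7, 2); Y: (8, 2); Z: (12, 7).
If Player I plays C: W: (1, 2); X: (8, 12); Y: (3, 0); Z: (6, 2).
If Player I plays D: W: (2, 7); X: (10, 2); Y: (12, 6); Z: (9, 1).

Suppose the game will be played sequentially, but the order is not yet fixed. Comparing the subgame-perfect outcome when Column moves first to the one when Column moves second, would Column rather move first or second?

first

If Player I leads: Column's best replies are A→Y, B→Z, C→X, D→W; Player I's induced payoffs 7, 12, 8, 2; outcome (B, Z), payoffs (12, 7).
If Column leads: Player I's best replies are W→A, X→D, Y→D, Z→B; Column's induced payoffs 10, 2, 6, 7; outcome (A, W), payoffs (8, 10).
Column gets 10 moving first and 7 moving second, so Column prefers to move first.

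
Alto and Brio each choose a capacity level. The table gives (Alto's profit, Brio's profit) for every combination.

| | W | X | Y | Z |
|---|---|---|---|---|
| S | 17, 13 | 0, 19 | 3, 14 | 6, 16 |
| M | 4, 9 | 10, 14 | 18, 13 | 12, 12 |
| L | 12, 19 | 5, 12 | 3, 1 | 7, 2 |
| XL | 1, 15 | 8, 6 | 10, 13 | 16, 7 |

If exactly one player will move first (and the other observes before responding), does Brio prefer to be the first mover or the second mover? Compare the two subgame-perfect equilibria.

If Alto leads: Brio's best replies are S→X, M→X, L→W, XL→W; Alto's induced payoffs 0, 10, 12, 1; outcome (L, W), payoffs (12, 19).
If Brio leads: Alto's best replies are W→S, X→M, Y→M, Z→XL; Brio's induced payoffs 13, 14, 13, 7; outcome (M, X), payoffs (10, 14).
Brio gets 14 moving first and 19 moving second, so Brio prefers to move second.

second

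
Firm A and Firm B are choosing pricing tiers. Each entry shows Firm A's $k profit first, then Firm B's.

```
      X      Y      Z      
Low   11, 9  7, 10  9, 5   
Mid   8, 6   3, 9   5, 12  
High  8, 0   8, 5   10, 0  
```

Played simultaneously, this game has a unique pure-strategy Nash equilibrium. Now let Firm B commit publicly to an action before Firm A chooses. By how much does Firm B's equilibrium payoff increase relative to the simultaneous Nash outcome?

4

Backward induction with Firm B moving first.
- X → Firm A plays Low (best of 11, 8, 8); Firm B gets 9.
- Y → Firm A plays High (best of 7, 3, 8); Firm B gets 5.
- Z → Firm A plays High (best of 9, 5, 10); Firm B gets 0.
Firm B's induced payoffs are 9, 5, 0, so Firm B commits to X. Subgame-perfect outcome: (Low, X) with payoffs (11, 9).
Under simultaneous play:
Firm A's best replies: X→Low; Y→High; Z→High.
Firm B's best replies: Low→Y; Mid→Z; High→Y.
Only (High, Y) has each player best-responding; Nash payoffs (8, 5).
Firm B's commitment gain: 9 − 5 = 4.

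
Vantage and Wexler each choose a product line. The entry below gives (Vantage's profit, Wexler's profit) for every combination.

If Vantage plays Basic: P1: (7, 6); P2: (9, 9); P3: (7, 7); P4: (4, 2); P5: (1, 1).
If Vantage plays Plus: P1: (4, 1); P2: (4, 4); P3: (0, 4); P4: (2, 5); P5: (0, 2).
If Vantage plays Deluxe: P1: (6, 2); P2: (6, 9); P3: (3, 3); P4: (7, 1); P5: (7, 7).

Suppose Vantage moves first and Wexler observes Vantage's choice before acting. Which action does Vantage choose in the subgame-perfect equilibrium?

Basic

Solve by backward induction (Vantage leads).
- Basic → Wexler plays P2 (best of 6, 9, 7, 2, 1); Vantage gets 9.
- Plus → Wexler plays P4 (best of 1, 4, 4, 5, 2); Vantage gets 2.
- Deluxe → Wexler plays P2 (best of 2, 9, 3, 1, 7); Vantage gets 6.
Among 9, 2, 6, the best is 9 at Basic. Subgame-perfect outcome: (Basic, P2) with payoffs (9, 9).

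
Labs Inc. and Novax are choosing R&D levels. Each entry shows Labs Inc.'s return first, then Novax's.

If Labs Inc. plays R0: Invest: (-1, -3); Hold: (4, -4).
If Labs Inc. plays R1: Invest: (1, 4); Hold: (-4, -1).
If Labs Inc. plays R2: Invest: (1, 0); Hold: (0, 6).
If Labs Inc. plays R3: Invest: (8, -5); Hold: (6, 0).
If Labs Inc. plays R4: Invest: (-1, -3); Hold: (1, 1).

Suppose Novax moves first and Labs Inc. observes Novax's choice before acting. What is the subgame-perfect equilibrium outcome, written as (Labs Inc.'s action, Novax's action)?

(R3, Hold)

Work backward from Labs Inc.'s decision.
- Invest: Labs Inc. compares -1, 1, 1, 8, -1 and picks R3; Novax would get -5.
- Hold: Labs Inc. compares 4, -4, 0, 6, 1 and picks R3; Novax would get 0.
Among -5, 0, the best is 0 at Hold. Subgame-perfect outcome: (R3, Hold) with payoffs (6, 0).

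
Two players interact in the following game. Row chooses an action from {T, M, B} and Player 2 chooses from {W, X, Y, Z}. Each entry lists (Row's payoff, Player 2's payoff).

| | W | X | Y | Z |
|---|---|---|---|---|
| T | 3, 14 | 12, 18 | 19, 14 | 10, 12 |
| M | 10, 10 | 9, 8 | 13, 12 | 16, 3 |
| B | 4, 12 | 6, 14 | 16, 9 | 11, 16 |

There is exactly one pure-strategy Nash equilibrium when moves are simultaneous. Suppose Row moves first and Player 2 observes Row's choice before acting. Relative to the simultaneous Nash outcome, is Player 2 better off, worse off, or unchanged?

Player 2 best-responds to each possible Row move:
- T: Player 2 compares 14, 18, 14, 12 and picks X; Row would get 12.
- M: Player 2 compares 10, 8, 12, 3 and picks Y; Row would get 13.
- B: Player 2 compares 12, 14, 9, 16 and picks Z; Row would get 11.
Maximizing over 12, 13, 11, Row chooses M. Subgame-perfect outcome: (M, Y) with payoffs (13, 12).
Under simultaneous play:
Row's best replies: W→M; X→T; Y→T; Z→M.
Player 2's best replies: T→X; M→Y; B→Z.
Only (T, X) has each player best-responding; Nash payoffs (12, 18).
Player 2 earns 12 sequentially versus 18 at the Nash outcome: worse off.

worse off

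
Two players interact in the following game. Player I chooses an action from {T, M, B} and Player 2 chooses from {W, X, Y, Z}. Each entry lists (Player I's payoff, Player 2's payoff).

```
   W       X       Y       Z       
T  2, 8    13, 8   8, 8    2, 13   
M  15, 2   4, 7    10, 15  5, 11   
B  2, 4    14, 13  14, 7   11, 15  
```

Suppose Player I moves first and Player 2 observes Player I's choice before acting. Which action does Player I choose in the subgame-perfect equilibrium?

Player 2 best-responds to each possible Player I move:
- T: BR = Z, leader payoff 2.
- M: BR = Y, leader payoff 10.
- B: BR = Z, leader payoff 11.
Among 2, 10, 11, the best is 11 at B. Subgame-perfect outcome: (B, Z) with payoffs (11, 15).

B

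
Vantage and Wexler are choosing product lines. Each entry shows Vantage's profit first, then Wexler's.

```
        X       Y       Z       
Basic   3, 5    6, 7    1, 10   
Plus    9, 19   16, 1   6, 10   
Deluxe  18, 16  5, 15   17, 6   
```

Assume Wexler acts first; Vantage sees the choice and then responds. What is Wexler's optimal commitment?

Backward induction with Wexler moving first.
- X: Vantage compares 3, 9, 18 and picks Deluxe; Wexler would get 16.
- Y: Vantage compares 6, 16, 5 and picks Plus; Wexler would get 1.
- Z: Vantage compares 1, 6, 17 and picks Deluxe; Wexler would get 6.
Maximizing over 16, 1, 6, Wexler chooses X. Subgame-perfect outcome: (Deluxe, X) with payoffs (18, 16).

X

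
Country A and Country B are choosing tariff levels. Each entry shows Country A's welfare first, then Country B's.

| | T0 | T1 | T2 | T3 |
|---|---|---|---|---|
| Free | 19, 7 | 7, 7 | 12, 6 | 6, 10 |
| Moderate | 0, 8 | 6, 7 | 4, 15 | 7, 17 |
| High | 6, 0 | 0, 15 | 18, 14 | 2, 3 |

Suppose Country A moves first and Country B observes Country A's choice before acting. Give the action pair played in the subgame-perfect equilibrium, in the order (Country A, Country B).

(Moderate, T3)

Backward induction with Country A moving first.
- Free → Country B plays T3 (best of 7, 7, 6, 10); Country A gets 6.
- Moderate → Country B plays T3 (best of 8, 7, 15, 17); Country A gets 7.
- High → Country B plays T1 (best of 0, 15, 14, 3); Country A gets 0.
Maximizing over 6, 7, 0, Country A chooses Moderate. Subgame-perfect outcome: (Moderate, T3) with payoffs (7, 17).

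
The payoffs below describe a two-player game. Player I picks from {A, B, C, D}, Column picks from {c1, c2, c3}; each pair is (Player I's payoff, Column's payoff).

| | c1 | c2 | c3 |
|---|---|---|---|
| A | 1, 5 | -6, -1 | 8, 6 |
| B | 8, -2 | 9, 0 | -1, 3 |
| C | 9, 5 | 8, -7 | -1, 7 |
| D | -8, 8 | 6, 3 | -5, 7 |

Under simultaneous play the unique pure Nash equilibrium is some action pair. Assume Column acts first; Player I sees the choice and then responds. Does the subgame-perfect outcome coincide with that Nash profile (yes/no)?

yes

Work backward from Player I's decision.
- c1: BR = C, leader payoff 5.
- c2: BR = B, leader payoff 0.
- c3: BR = A, leader payoff 6.
Column's induced payoffs are 5, 0, 6, so Column commits to c3. Subgame-perfect outcome: (A, c3) with payoffs (8, 6).
Now find the simultaneous Nash equilibrium.
Player I's best replies: c1→C; c2→B; c3→A.
Column's best replies: A→c3; B→c3; C→c3; D→c1.
The unique mutual best reply is (A, c3), giving (8, 6).
Sequential outcome (A, c3) coincides with the Nash profile (A, c3).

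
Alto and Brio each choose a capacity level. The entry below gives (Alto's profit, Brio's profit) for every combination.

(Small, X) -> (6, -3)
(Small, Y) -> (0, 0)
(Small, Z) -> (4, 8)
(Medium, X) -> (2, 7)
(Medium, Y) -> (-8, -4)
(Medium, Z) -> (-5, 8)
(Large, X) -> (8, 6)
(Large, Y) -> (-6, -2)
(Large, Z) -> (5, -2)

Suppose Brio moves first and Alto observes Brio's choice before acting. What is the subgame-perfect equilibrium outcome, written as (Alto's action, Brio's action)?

Work backward from Alto's decision.
- X: Alto compares 6, 2, 8 and picks Large; Brio would get 6.
- Y: Alto compares 0, -8, -6 and picks Small; Brio would get 0.
- Z: Alto compares 4, -5, 5 and picks Large; Brio would get -2.
Among 6, 0, -2, the best is 6 at X. Subgame-perfect outcome: (Large, X) with payoffs (8, 6).

(Large, X)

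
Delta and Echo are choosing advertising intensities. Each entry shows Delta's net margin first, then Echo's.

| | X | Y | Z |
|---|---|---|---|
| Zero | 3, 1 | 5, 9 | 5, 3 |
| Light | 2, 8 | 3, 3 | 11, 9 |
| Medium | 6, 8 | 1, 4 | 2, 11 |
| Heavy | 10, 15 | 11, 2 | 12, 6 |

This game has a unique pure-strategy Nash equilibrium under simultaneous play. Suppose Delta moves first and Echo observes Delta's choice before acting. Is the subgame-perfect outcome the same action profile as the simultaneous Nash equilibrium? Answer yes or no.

no

Solve by backward induction (Delta leads).
- Zero: Echo compares 1, 9, 3 and picks Y; Delta would get 5.
- Light: Echo compares 8, 3, 9 and picks Z; Delta would get 11.
- Medium: Echo compares 8, 4, 11 and picks Z; Delta would get 2.
- Heavy: Echo compares 15, 2, 6 and picks X; Delta would get 10.
Maximizing over 5, 11, 2, 10, Delta chooses Light. Subgame-perfect outcome: (Light, Z) with payoffs (11, 9).
Under simultaneous play:
Delta's best replies: X→Heavy; Y→Heavy; Z→Heavy.
Echo's best replies: Zero→Y; Light→Z; Medium→Z; Heavy→X.
The unique mutual best reply is (Heavy, X), giving (10, 15).
Sequential outcome (Light, Z) differs from the Nash profile (Heavy, X).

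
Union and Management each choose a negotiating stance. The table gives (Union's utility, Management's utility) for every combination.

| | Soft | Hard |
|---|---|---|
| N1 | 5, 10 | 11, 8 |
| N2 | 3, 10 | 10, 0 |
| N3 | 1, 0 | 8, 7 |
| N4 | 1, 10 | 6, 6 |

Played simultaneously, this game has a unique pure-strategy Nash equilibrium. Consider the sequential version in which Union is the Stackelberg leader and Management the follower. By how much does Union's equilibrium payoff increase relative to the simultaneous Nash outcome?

3

Work backward from Management's decision.
- N1: BR = Soft, leader payoff 5.
- N2: BR = Soft, leader payoff 3.
- N3: BR = Hard, leader payoff 8.
- N4: BR = Soft, leader payoff 1.
Union's induced payoffs are 5, 3, 8, 1, so Union commits to N3. Subgame-perfect outcome: (N3, Hard) with payoffs (8, 7).
Now find the simultaneous Nash equilibrium.
Union's best replies: Soft→N1; Hard→N1.
Management's best replies: N1→Soft; N2→Soft; N3→Hard; N4→Soft.
Only (N1, Soft) has each player best-responding; Nash payoffs (5, 10).
Union's commitment gain: 8 − 5 = 3.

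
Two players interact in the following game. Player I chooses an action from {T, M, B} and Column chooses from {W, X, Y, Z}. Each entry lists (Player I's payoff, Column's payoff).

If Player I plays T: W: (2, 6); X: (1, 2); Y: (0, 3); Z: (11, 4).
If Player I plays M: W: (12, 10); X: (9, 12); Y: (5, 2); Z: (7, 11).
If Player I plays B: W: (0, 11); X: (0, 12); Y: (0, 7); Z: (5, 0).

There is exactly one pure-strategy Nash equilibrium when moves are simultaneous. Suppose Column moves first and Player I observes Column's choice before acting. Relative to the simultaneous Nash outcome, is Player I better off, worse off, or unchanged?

Work backward from Player I's decision.
- W → Player I plays M (best of 2, 12, 0); Column gets 10.
- X → Player I plays M (best of 1, 9, 0); Column gets 12.
- Y → Player I plays M (best of 0, 5, 0); Column gets 2.
- Z → Player I plays T (best of 11, 7, 5); Column gets 4.
Maximizing over 10, 12, 2, 4, Column chooses X. Subgame-perfect outcome: (M, X) with payoffs (9, 12).
Now find the simultaneous Nash equilibrium.
Player I's best replies: W→M; X→M; Y→M; Z→T.
Column's best replies: T→W; M→X; B→X.
Only (M, X) has each player best-responding; Nash payoffs (9, 12).
Player I earns 9 sequentially versus 9 at the Nash outcome: unchanged.

unchanged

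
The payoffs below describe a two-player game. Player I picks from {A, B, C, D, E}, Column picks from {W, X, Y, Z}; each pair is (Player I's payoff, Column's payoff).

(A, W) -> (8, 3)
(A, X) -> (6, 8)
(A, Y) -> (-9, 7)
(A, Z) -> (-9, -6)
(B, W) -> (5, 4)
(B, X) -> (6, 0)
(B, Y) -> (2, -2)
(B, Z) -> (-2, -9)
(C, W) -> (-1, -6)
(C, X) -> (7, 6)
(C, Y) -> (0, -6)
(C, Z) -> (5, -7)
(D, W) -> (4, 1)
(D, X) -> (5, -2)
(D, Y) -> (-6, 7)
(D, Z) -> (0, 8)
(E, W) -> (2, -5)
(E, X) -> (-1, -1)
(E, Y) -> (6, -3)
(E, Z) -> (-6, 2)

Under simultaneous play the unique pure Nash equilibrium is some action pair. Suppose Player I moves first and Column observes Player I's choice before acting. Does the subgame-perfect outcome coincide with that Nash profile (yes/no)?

Work backward from Column's decision.
- A → Column plays X (best of 3, 8, 7, -6); Player I gets 6.
- B → Column plays W (best of 4, 0, -2, -9); Player I gets 5.
- C → Column plays X (best of -6, 6, -6, -7); Player I gets 7.
- D → Column plays Z (best of 1, -2, 7, 8); Player I gets 0.
- E → Column plays Z (best of -5, -1, -3, 2); Player I gets -6.
Maximizing over 6, 5, 7, 0, -6, Player I chooses C. Subgame-perfect outcome: (C, X) with payoffs (7, 6).
Now find the simultaneous Nash equilibrium.
Player I's best replies: W→A; X→C; Y→E; Z→C.
Column's best replies: A→X; B→W; C→X; D→Z; E→Z.
The unique mutual best reply is (C, X), giving (7, 6).
Sequential outcome (C, X) coincides with the Nash profile (C, X).

yes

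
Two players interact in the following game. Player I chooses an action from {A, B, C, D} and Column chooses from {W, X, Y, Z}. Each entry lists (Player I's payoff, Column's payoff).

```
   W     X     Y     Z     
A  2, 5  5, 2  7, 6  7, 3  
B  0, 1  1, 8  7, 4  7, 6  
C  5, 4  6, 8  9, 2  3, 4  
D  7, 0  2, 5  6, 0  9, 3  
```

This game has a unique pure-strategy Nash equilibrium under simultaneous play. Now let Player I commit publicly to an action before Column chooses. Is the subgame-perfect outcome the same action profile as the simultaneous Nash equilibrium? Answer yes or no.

no

Column best-responds to each possible Player I move:
- A: BR = Y, leader payoff 7.
- B: BR = X, leader payoff 1.
- C: BR = X, leader payoff 6.
- D: BR = X, leader payoff 2.
Maximizing over 7, 1, 6, 2, Player I chooses A. Subgame-perfect outcome: (A, Y) with payoffs (7, 6).
Now find the simultaneous Nash equilibrium.
Player I's best replies: W→D; X→C; Y→C; Z→D.
Column's best replies: A→Y; B→X; C→X; D→X.
The unique mutual best reply is (C, X), giving (6, 8).
Sequential outcome (A, Y) differs from the Nash profile (C, X).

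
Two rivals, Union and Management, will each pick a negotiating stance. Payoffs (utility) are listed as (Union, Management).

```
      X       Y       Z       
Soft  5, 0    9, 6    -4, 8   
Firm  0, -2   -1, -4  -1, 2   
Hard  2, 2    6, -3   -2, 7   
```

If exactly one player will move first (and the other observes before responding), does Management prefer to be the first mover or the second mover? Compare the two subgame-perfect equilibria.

first

If Union leads: Management's best replies are Soft→Z, Firm→Z, Hard→Z; Union's induced payoffs -4, -1, -2; outcome (Firm, Z), payoffs (-1, 2).
If Management leads: Union's best replies are X→Soft, Y→Soft, Z→Firm; Management's induced payoffs 0, 6, 2; outcome (Soft, Y), payoffs (9, 6).
Management gets 6 moving first and 2 moving second, so Management prefers to move first.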